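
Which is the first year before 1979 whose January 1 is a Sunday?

Jan 1 advances by 2 weekdays after a leap year and by 1 after a common year.
1979: Jan 1 is Monday.
1978: Sunday
1978 begins on a Sunday

1978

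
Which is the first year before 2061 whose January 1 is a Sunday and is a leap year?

Jan 1 advances by 2 weekdays after a leap year and by 1 after a common year.
2061: Jan 1 is Saturday.
2060: Thursday (leap)
2059: Wednesday
2058: Tuesday
2057: Monday
2056: Saturday (leap)
2055: Friday
2054: Thursday
2053: Wednesday
2052: Monday (leap)
2051: Sunday
2050: Saturday
2049: Friday
2048: Wednesday (leap)
2047: Tuesday
2046: Monday
2045: Sunday
2044: Friday (leap)
2043: Thursday
2042: Wednesday
2041: Tuesday
2040: Sunday (leap)
2040 begins on a Sunday and is a leap year.

2040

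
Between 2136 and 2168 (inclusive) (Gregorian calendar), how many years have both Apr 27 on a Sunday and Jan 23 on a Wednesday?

Check each year's weekday for Apr 27 and Jan 23:
  2136: Fri/Mon  2137: Sat/Wed  2138: Sun/Thu  2139: Mon/Fri  2140: Wed/Sat  2141: Thu/Mon  2142: Fri/Tue  2143: Sat/Wed  2144: Mon/Thu  2145: Tue/Sat  2146: Wed/Sun  2147: Thu/Mon  2148: Sat/Tue  2149: Sun/Thu  …(5 more)…  2155: Sun/Thu  2156: Tue/Fri  2157: Wed/Sun  2158: Thu/Mon  2159: Fri/Tue  2160: Sun/Wed ✓  2161: Mon/Fri  2162: Tue/Sat  2163: Wed/Sun  2164: Fri/Mon  2165: Sat/Wed  2166: Sun/Thu  2167: Mon/Fri  2168: Wed/Sat
Both conditions hold in: 2160 — 1.

1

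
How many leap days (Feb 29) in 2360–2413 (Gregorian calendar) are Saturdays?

2

Leap years in 2360–2413: 14 of them.
Feb 29 weekday advances by 5 (mod 7) from one leap year to the next four years later (or differs when a century non-leap intervenes).
Leap-day weekdays: 2360:Mon 2364:Sat✓ 2368:Thu 2372:Tue 2376:Sun 2380:Fri 2384:Wed 2388:Mon 2392:Sat✓ 2396:Thu 2400:Tue 2404:Sun 2408:Fri 2412:Wed
Saturday: 2364, 2392 → 2.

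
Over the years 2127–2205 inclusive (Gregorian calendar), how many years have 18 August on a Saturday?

12

Track 18 August's weekday year by year (advancing +1, or +2 across a Feb 29):
  2127: Mon  2128: Wed (+2)  2129: Thu (+1)  2130: Fri (+1)  2131: Sat (+1) ✓
  2132: Mon (+2)  2133: Tue (+1)  2134: Wed (+1)  2135: Thu (+1)  2136: Sat (+2) ✓
  2137: Sun (+1)  2138: Mon (+1)  2139: Tue (+1)  2140: Thu (+2)  … (51 more years) …
  2192: Sat (+2) ✓  2193: Sun (+1)  2194: Mon (+1)  2195: Tue (+1)  2196: Thu (+2)
  2197: Fri (+1)  2198: Sat (+1) ✓  2199: Sun (+1)  2200: Mon (+1)  2201: Tue (+1)
  2202: Wed (+1)  2203: Thu (+1)  2204: Sat (+2) ✓  2205: Sun (+1)
Saturday years: 2131, 2136, 2142, 2153, 2159, 2164, 2170, 2181, 2187, 2192, 2198, 2204 — 12 in total.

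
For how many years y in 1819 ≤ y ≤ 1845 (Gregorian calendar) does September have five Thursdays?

September has 30 days; it has five Thursdays when Thursday falls among the first (month-length − 28) days — i.e. when September 1 is one of Thursday/Wednesday.
September 1 by year: 1819:Wed✓ 1820:Fri 1821:Sat 1822:Sun 1823:Mon 1824:Wed✓ 1825:Thu✓ 1826:Fri 1827:Sat 1828:Mon 1829:Tue 1830:Wed✓ 1831:Thu✓ 1832:Sat 1833:Sun 1834:Mon 1835:Tue 1836:Thu✓ 1837:Fri 1838:Sat 1839:Sun 1840:Tue 1841:Wed✓ 1842:Thu✓ 1843:Fri 1844:Sun 1845:Mon
Years with five Thursdays: 1819, 1824, 1825, 1830, 1831, 1836, 1841, 1842 → 8.

8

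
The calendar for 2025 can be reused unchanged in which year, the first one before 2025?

Two years share a calendar iff Jan 1 falls on the same weekday and both are leap or both are common. 2025: Jan 1 is Wednesday, common year.
2024: Jan 1 Monday, leap
2023: Jan 1 Sunday, common
2022: Jan 1 Saturday, common
2021: Jan 1 Friday, common
2020: Jan 1 Wednesday, leap
2019: Jan 1 Tuesday, common
2018: Jan 1 Monday, common
2017: Jan 1 Sunday, common
2016: Jan 1 Friday, leap
2015: Jan 1 Thursday, common
2014: Jan 1 Wednesday, common
2014 matches on both conditions.

2014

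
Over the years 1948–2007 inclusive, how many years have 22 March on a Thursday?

9

Track 22 March's weekday year by year (advancing +1, or +2 across a Feb 29):
  1948: Mon  1949: Tue (+1)  1950: Wed (+1)  1951: Thu (+1) ✓  1952: Sat (+2)
  1953: Sun (+1)  1954: Mon (+1)  1955: Tue (+1)  1956: Thu (+2) ✓  1957: Fri (+1)
  1958: Sat (+1)  1959: Sun (+1)  1960: Tue (+2)  1961: Wed (+1)  … (32 more years) …
  1994: Tue (+1)  1995: Wed (+1)  1996: Fri (+2)  1997: Sat (+1)  1998: Sun (+1)
  1999: Mon (+1)  2000: Wed (+2)  2001: Thu (+1) ✓  2002: Fri (+1)  2003: Sat (+1)
  2004: Mon (+2)  2005: Tue (+1)  2006: Wed (+1)  2007: Thu (+1) ✓
Thursday years: 1951, 1956, 1962, 1973, 1979, 1984, 1990, 2001, 2007 — 9 in total.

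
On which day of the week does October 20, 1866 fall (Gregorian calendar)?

January 1, 1866 is a Monday.
October 20 is day 293 of the year, i.e. 292 days after Jan 1.
292 mod 7 = 5, so advance 5 weekdays from Monday: Saturday.

Saturday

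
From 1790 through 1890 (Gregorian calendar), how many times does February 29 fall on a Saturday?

Leap years in 1790–1890: 24 of them.
Feb 29 weekday advances by 5 (mod 7) from one leap year to the next four years later (or differs when a century non-leap intervenes).
Leap-day weekdays: 1792:Wed 1796:Mon 1804:Wed 1808:Mon 1812:Sat✓ 1816:Thu 1820:Tue 1824:Sun 1828:Fri 1832:Wed 1836:Mon 1840:Sat✓ 1844:Thu 1848:Tue 1852:Sun 1856:Fri 1860:Wed 1864:Mon 1868:Sat✓ 1872:Thu 1876:Tue 1880:Sun 1884:Fri 1888:Wed
Saturday: 1812, 1840, 1868 → 3.

3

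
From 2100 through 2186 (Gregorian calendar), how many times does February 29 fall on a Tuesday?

Leap years in 2100–2186: 21 of them.
Feb 29 weekday advances by 5 (mod 7) from one leap year to the next four years later (or differs when a century non-leap intervenes).
Leap-day weekdays: 2104:Fri 2108:Wed 2112:Mon 2116:Sat 2120:Thu 2124:Tue✓ 2128:Sun 2132:Fri 2136:Wed 2140:Mon 2144:Sat 2148:Thu 2152:Tue✓ 2156:Sun 2160:Fri 2164:Wed 2168:Mon 2172:Sat 2176:Thu 2180:Tue✓ 2184:Sun
Tuesday: 2124, 2152, 2180 → 3.

3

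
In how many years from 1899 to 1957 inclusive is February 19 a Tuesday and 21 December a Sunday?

Check each year's weekday for February 19 and 21 December:
  1899: Sun/Thu  1900: Mon/Fri  1901: Tue/Sat  1902: Wed/Sun  1903: Thu/Mon  1904: Fri/Wed  1905: Sun/Thu  1906: Mon/Fri  1907: Tue/Sat  1908: Wed/Mon  1909: Fri/Tue  1910: Sat/Wed  1911: Sun/Thu  1912: Mon/Sat  …(31 more)…  1944: Sat/Thu  1945: Mon/Fri  1946: Tue/Sat  1947: Wed/Sun  1948: Thu/Tue  1949: Sat/Wed  1950: Sun/Thu  1951: Mon/Fri  1952: Tue/Sun ✓  1953: Thu/Mon  1954: Fri/Tue  1955: Sat/Wed  1956: Sun/Fri  1957: Tue/Sat
Both conditions hold in: 1924, 1952 — 2.

2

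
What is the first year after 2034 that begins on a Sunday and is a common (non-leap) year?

Jan 1 advances by 2 weekdays after a leap year and by 1 after a common year.
2034: Jan 1 is Sunday.
2035: Monday
2036: Tuesday (leap)
2037: Thursday
2038: Friday
2039: Saturday
2040: Sunday (leap)
2041: Tuesday
2042: Wednesday
2043: Thursday
2044: Friday (leap)
2045: Sunday
2045 begins on a Sunday and is a common year.

2045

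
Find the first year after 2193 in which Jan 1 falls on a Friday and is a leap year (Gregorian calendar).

Jan 1 advances by 2 weekdays after a leap year and by 1 after a common year.
2193: Jan 1 is Tuesday.
2194: Wednesday
2195: Thursday
2196: Friday (leap)
2196 begins on a Friday and is a leap year.

2196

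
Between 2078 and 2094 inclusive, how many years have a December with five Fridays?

8

December has 31 days; it has five Fridays when Friday falls among the first (month-length − 28) days — i.e. when December 1 is one of Friday/Thursday/Wednesday.
December 1 by year: 2078:Thu✓ 2079:Fri✓ 2080:Sun 2081:Mon 2082:Tue 2083:Wed✓ 2084:Fri✓ 2085:Sat 2086:Sun 2087:Mon 2088:Wed✓ 2089:Thu✓ 2090:Fri✓ 2091:Sat 2092:Mon 2093:Tue 2094:Wed✓
Years with five Fridays: 2078, 2079, 2083, 2084, 2088, 2089, 2090, 2094 → 8.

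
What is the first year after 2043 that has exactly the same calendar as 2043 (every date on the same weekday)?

Two years share a calendar iff Jan 1 falls on the same weekday and both are leap or both are common. 2043: Jan 1 is Thursday, common year.
2044: Jan 1 Friday, leap
2045: Jan 1 Sunday, common
2046: Jan 1 Monday, common
2047: Jan 1 Tuesday, common
2048: Jan 1 Wednesday, leap
2049: Jan 1 Friday, common
2050: Jan 1 Saturday, common
2051: Jan 1 Sunday, common
2052: Jan 1 Monday, leap
2053: Jan 1 Wednesday, common
2054: Jan 1 Thursday, common
2054 matches on both conditions.

2054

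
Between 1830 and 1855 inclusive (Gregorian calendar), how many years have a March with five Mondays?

10

March has 31 days; it has five Mondays when Monday falls among the first (month-length − 28) days — i.e. when March 1 is one of Monday/Sunday/Saturday.
March 1 by year: 1830:Mon✓ 1831:Tue 1832:Thu 1833:Fri 1834:Sat✓ 1835:Sun✓ 1836:Tue 1837:Wed 1838:Thu 1839:Fri 1840:Sun✓ 1841:Mon✓ 1842:Tue 1843:Wed 1844:Fri 1845:Sat✓ 1846:Sun✓ 1847:Mon✓ 1848:Wed 1849:Thu 1850:Fri 1851:Sat✓ 1852:Mon✓ 1853:Tue 1854:Wed 1855:Thu
Years with five Mondays: 1830, 1834, 1835, 1840, 1841, 1845, 1846, 1847, 1851, 1852 → 10.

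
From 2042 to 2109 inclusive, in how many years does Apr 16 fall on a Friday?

10

Track Apr 16's weekday year by year (advancing +1, or +2 across a Feb 29):
  2042: Wed  2043: Thu (+1)  2044: Sat (+2)  2045: Sun (+1)  2046: Mon (+1)
  2047: Tue (+1)  2048: Thu (+2)  2049: Fri (+1) ✓  2050: Sat (+1)  2051: Sun (+1)
  2052: Tue (+2)  2053: Wed (+1)  2054: Thu (+1)  2055: Fri (+1) ✓  … (40 more years) …
  2096: Mon (+2)  2097: Tue (+1)  2098: Wed (+1)  2099: Thu (+1)  2100: Fri (+1) ✓
  2101: Sat (+1)  2102: Sun (+1)  2103: Mon (+1)  2104: Wed (+2)  2105: Thu (+1)
  2106: Fri (+1) ✓  2107: Sat (+1)  2108: Mon (+2)  2109: Tue (+1)
Friday years: 2049, 2055, 2060, 2066, 2077, 2083, 2088, 2094, 2100, 2106 — 10 in total.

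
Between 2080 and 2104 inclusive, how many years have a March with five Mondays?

March has 31 days; it has five Mondays when Monday falls among the first (month-length − 28) days — i.e. when March 1 is one of Monday/Sunday/Saturday.
March 1 by year: 2080:Fri 2081:Sat✓ 2082:Sun✓ 2083:Mon✓ 2084:Wed 2085:Thu 2086:Fri 2087:Sat✓ 2088:Mon✓ 2089:Tue 2090:Wed 2091:Thu 2092:Sat✓ 2093:Sun✓ 2094:Mon✓ 2095:Tue 2096:Thu 2097:Fri 2098:Sat✓ 2099:Sun✓ 2100:Mon✓ 2101:Tue 2102:Wed 2103:Thu 2104:Sat✓
Years with five Mondays: 2081, 2082, 2083, 2087, 2088, 2092, 2093, 2094, 2098, 2099, 2100, 2104 → 12.

12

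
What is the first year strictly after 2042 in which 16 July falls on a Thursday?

From one year to the next, a fixed date's weekday advances by 1, or by 2 when a Feb 29 lies between the two dates.
2042: July 16 is Wednesday.
2043: Thursday (+1)
16 July falls on a Thursday in 2043.

2043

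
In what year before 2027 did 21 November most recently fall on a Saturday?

2026

From one year to the next, a fixed date's weekday advances by 1, or by 2 when a Feb 29 lies between the two dates.
2027: November 21 is Sunday.
2026: Saturday (−1)
21 November falls on a Saturday in 2026.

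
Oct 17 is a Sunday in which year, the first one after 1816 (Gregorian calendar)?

From one year to the next, a fixed date's weekday advances by 1, or by 2 when a Feb 29 lies between the two dates.
1816: October 17 is Thursday.
1817: Friday (+1)
1818: Saturday (+1)
1819: Sunday (+1)
Oct 17 falls on a Sunday in 1819.

1819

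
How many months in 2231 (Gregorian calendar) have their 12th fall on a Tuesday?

2

Check the 12th of each month of 2231: Jan 12: Wed, Feb 12: Sat, Mar 12: Sat, Apr 12: Tue, May 12: Thu, Jun 12: Sun, Jul 12: Tue, Aug 12: Fri, Sep 12: Mon, Oct 12: Wed, Nov 12: Sat, Dec 12: Mon.
Tuesday occurs in April, July — 2 months.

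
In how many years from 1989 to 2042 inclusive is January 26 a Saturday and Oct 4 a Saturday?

2

Check each year's weekday for January 26 and Oct 4:
  1989: Thu/Wed  1990: Fri/Thu  1991: Sat/Fri  1992: Sun/Sun  1993: Tue/Mon  1994: Wed/Tue  1995: Thu/Wed  1996: Fri/Fri  1997: Sun/Sat  1998: Mon/Sun  1999: Tue/Mon  2000: Wed/Wed  2001: Fri/Thu  2002: Sat/Fri  …(26 more)…  2029: Fri/Thu  2030: Sat/Fri  2031: Sun/Sat  2032: Mon/Mon  2033: Wed/Tue  2034: Thu/Wed  2035: Fri/Thu  2036: Sat/Sat ✓  2037: Mon/Sun  2038: Tue/Mon  2039: Wed/Tue  2040: Thu/Thu  2041: Sat/Fri  2042: Sun/Sat
Both conditions hold in: 2008, 2036 — 2.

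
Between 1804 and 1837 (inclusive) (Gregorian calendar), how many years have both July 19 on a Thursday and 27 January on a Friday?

Check each year's weekday for July 19 and 27 January:
  1804: Thu/Fri ✓  1805: Fri/Sun  1806: Sat/Mon  1807: Sun/Tue  1808: Tue/Wed  1809: Wed/Fri  1810: Thu/Sat  1811: Fri/Sun  1812: Sun/Mon  1813: Mon/Wed  1814: Tue/Thu  1815: Wed/Fri  1816: Fri/Sat  1817: Sat/Mon  …(6 more)…  1824: Mon/Tue  1825: Tue/Thu  1826: Wed/Fri  1827: Thu/Sat  1828: Sat/Sun  1829: Sun/Tue  1830: Mon/Wed  1831: Tue/Thu  1832: Thu/Fri ✓  1833: Fri/Sun  1834: Sat/Mon  1835: Sun/Tue  1836: Tue/Wed  1837: Wed/Fri
Both conditions hold in: 1804, 1832 — 2.

2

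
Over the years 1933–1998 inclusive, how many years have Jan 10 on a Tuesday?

Track Jan 10's weekday year by year (advancing +1, or +2 across a Feb 29):
  1933: Tue ✓  1934: Wed (+1)  1935: Thu (+1)  1936: Fri (+1)  1937: Sun (+2)
  1938: Mon (+1)  1939: Tue (+1) ✓  1940: Wed (+1)  1941: Fri (+2)  1942: Sat (+1)
  1943: Sun (+1)  1944: Mon (+1)  1945: Wed (+2)  1946: Thu (+1)  … (38 more years) …
  1985: Thu (+2)  1986: Fri (+1)  1987: Sat (+1)  1988: Sun (+1)  1989: Tue (+2) ✓
  1990: Wed (+1)  1991: Thu (+1)  1992: Fri (+1)  1993: Sun (+2)  1994: Mon (+1)
  1995: Tue (+1) ✓  1996: Wed (+1)  1997: Fri (+2)  1998: Sat (+1)
Tuesday years: 1933, 1939, 1950, 1956, 1961, 1967, 1978, 1984, 1989, 1995 — 10 in total.

10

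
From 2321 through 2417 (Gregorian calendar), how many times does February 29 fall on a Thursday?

Leap years in 2321–2417: 24 of them.
Feb 29 weekday advances by 5 (mod 7) from one leap year to the next four years later (or differs when a century non-leap intervenes).
Leap-day weekdays: 2324:Fri 2328:Wed 2332:Mon 2336:Sat 2340:Thu✓ 2344:Tue 2348:Sun 2352:Fri 2356:Wed 2360:Mon 2364:Sat 2368:Thu✓ 2372:Tue 2376:Sun 2380:Fri 2384:Wed 2388:Mon 2392:Sat 2396:Thu✓ 2400:Tue 2404:Sun 2408:Fri 2412:Wed 2416:Mon
Thursday: 2340, 2368, 2396 → 3.

3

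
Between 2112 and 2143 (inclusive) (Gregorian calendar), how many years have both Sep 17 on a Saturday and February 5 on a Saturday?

3

Check each year's weekday for Sep 17 and February 5:
  2112: Sat/Fri  2113: Sun/Sun  2114: Mon/Mon  2115: Tue/Tue  2116: Thu/Wed  2117: Fri/Fri  2118: Sat/Sat ✓  2119: Sun/Sun  2120: Tue/Mon  2121: Wed/Wed  2122: Thu/Thu  2123: Fri/Fri  2124: Sun/Sat  2125: Mon/Mon  …(4 more)…  2130: Sun/Sun  2131: Mon/Mon  2132: Wed/Tue  2133: Thu/Thu  2134: Fri/Fri  2135: Sat/Sat ✓  2136: Mon/Sun  2137: Tue/Tue  2138: Wed/Wed  2139: Thu/Thu  2140: Sat/Fri  2141: Sun/Sun  2142: Mon/Mon  2143: Tue/Tue
Both conditions hold in: 2118, 2129, 2135 — 3.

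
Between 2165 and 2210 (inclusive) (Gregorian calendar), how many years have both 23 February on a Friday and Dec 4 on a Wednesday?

Check each year's weekday for 23 February and Dec 4:
  2165: Sat/Wed  2166: Sun/Thu  2167: Mon/Fri  2168: Tue/Sun  2169: Thu/Mon  2170: Fri/Tue  2171: Sat/Wed  2172: Sun/Fri  2173: Tue/Sat  2174: Wed/Sun  2175: Thu/Mon  2176: Fri/Wed ✓  2177: Sun/Thu  2178: Mon/Fri  …(18 more)…  2197: Thu/Mon  2198: Fri/Tue  2199: Sat/Wed  2200: Sun/Thu  2201: Mon/Fri  2202: Tue/Sat  2203: Wed/Sun  2204: Thu/Tue  2205: Sat/Wed  2206: Sun/Thu  2207: Mon/Fri  2208: Tue/Sun  2209: Thu/Mon  2210: Fri/Tue
Both conditions hold in: 2176 — 1.

1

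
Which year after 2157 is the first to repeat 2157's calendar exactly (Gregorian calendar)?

2163

Two years share a calendar iff Jan 1 falls on the same weekday and both are leap or both are common. 2157: Jan 1 is Saturday, common year.
2158: Jan 1 Sunday, common
2159: Jan 1 Monday, common
2160: Jan 1 Tuesday, leap
2161: Jan 1 Thursday, common
2162: Jan 1 Friday, common
2163: Jan 1 Saturday, common
2163 matches on both conditions.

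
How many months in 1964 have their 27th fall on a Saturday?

1

Check the 27th of each month of 1964: Jan 27: Mon, Feb 27: Thu, Mar 27: Fri, Apr 27: Mon, May 27: Wed, Jun 27: Sat, Jul 27: Mon, Aug 27: Thu, Sep 27: Sun, Oct 27: Tue, Nov 27: Fri, Dec 27: Sun.
Saturday occurs in June — 1 month.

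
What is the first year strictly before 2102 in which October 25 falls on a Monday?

2100

From one year to the next, a fixed date's weekday advances by 1, or by 2 when a Feb 29 lies between the two dates.
2102: October 25 is Wednesday.
2101: Tuesday (−1)
2100: Monday (−1)
October 25 falls on a Monday in 2100.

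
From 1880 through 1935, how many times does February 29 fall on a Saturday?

Leap years in 1880–1935: 13 of them.
Feb 29 weekday advances by 5 (mod 7) from one leap year to the next four years later (or differs when a century non-leap intervenes).
Leap-day weekdays: 1880:Sun 1884:Fri 1888:Wed 1892:Mon 1896:Sat✓ 1904:Mon 1908:Sat✓ 1912:Thu 1916:Tue 1920:Sun 1924:Fri 1928:Wed 1932:Mon
Saturday: 1896, 1908 → 2.

2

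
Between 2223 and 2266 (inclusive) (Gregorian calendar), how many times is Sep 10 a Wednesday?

7

Track Sep 10's weekday year by year (advancing +1, or +2 across a Feb 29):
  2223: Wed ✓  2224: Fri (+2)  2225: Sat (+1)  2226: Sun (+1)  2227: Mon (+1)
  2228: Wed (+2) ✓  2229: Thu (+1)  2230: Fri (+1)  2231: Sat (+1)  2232: Mon (+2)
  2233: Tue (+1)  2234: Wed (+1) ✓  2235: Thu (+1)  2236: Sat (+2)  … (16 more years) …
  2253: Sat (+1)  2254: Sun (+1)  2255: Mon (+1)  2256: Wed (+2) ✓  2257: Thu (+1)
  2258: Fri (+1)  2259: Sat (+1)  2260: Mon (+2)  2261: Tue (+1)  2262: Wed (+1) ✓
  2263: Thu (+1)  2264: Sat (+2)  2265: Sun (+1)  2266: Mon (+1)
Wednesday years: 2223, 2228, 2234, 2245, 2251, 2256, 2262 — 7 in total.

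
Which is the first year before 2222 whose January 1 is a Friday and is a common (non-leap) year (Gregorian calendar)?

Jan 1 advances by 2 weekdays after a leap year and by 1 after a common year.
2222: Jan 1 is Tuesday.
2221: Monday
2220: Saturday (leap)
2219: Friday
2219 begins on a Friday and is a common year.

2219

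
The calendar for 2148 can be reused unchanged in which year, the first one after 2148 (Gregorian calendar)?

2176

Two years share a calendar iff Jan 1 falls on the same weekday and both are leap or both are common. 2148: Jan 1 is Monday, leap year.
2149: Jan 1 Wednesday, common
2150: Jan 1 Thursday, common
2151: Jan 1 Friday, common
2152: Jan 1 Saturday, leap
2153: Jan 1 Monday, common
2154: Jan 1 Tuesday, common
2155: Jan 1 Wednesday, common
2156: Jan 1 Thursday, leap
2157: Jan 1 Saturday, common
2158: Jan 1 Sunday, common
2159: Jan 1 Monday, common
2160: Jan 1 Tuesday, leap
2161: Jan 1 Thursday, common
2162: Jan 1 Friday, common
2163: Jan 1 Saturday, common
2164: Jan 1 Sunday, leap
2165: Jan 1 Tuesday, common
2166: Jan 1 Wednesday, common
2167: Jan 1 Thursday, common
2168: Jan 1 Friday, leap
2169: Jan 1 Sunday, common
2170: Jan 1 Monday, common
2171: Jan 1 Tuesday, common
2172: Jan 1 Wednesday, leap
2173: Jan 1 Friday, common
2174: Jan 1 Saturday, common
2175: Jan 1 Sunday, common
2176: Jan 1 Monday, leap
2176 matches on both conditions.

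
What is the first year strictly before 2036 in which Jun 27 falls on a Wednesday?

2035

From one year to the next, a fixed date's weekday advances by 1, or by 2 when a Feb 29 lies between the two dates.
2036: June 27 is Friday.
2035: Wednesday (−2)
Jun 27 falls on a Wednesday in 2035.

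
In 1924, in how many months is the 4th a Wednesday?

1

Check the 4th of each month of 1924: Jan 4: Fri, Feb 4: Mon, Mar 4: Tue, Apr 4: Fri, May 4: Sun, Jun 4: Wed, Jul 4: Fri, Aug 4: Mon, Sep 4: Thu, Oct 4: Sat, Nov 4: Tue, Dec 4: Thu.
Wednesday occurs in June — 1 month.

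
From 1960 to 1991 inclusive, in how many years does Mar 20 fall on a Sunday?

5

Track Mar 20's weekday year by year (advancing +1, or +2 across a Feb 29):
  1960: Sun ✓  1961: Mon (+1)  1962: Tue (+1)  1963: Wed (+1)  1964: Fri (+2)
  1965: Sat (+1)  1966: Sun (+1) ✓  1967: Mon (+1)  1968: Wed (+2)  1969: Thu (+1)
  1970: Fri (+1)  1971: Sat (+1)  1972: Mon (+2)  1973: Tue (+1)  … (4 more years) …
  1978: Mon (+1)  1979: Tue (+1)  1980: Thu (+2)  1981: Fri (+1)  1982: Sat (+1)
  1983: Sun (+1) ✓  1984: Tue (+2)  1985: Wed (+1)  1986: Thu (+1)  1987: Fri (+1)
  1988: Sun (+2) ✓  1989: Mon (+1)  1990: Tue (+1)  1991: Wed (+1)
Sunday years: 1960, 1966, 1977, 1983, 1988 — 5 in total.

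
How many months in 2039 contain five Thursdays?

4

A month of length L has five Thursdays iff its first Thursday is on day ≤ L−28 (so day 1–3 in a 31-day month, 1–2 in a 30-day month, day 1 in a leap February).
Checking each month of 2039: Jan starts Sat (31d); Feb starts Tue (28d); Mar starts Tue (31d) ✓; Apr starts Fri (30d); May starts Sun (31d); Jun starts Wed (30d) ✓; Jul starts Fri (31d); Aug starts Mon (31d); Sep starts Thu (30d) ✓; Oct starts Sat (31d); Nov starts Tue (30d); Dec starts Thu (31d) ✓.
Five-Thursday months: March, June, September, December → 4.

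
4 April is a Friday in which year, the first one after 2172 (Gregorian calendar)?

2177

From one year to the next, a fixed date's weekday advances by 1, or by 2 when a Feb 29 lies between the two dates.
2172: April 4 is Saturday.
2173: Sunday (+1)
2174: Monday (+1)
2175: Tuesday (+1)
2176: Thursday (+2)
2177: Friday (+1)
4 April falls on a Friday in 2177.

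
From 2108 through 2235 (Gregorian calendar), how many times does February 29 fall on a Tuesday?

Leap years in 2108–2235: 31 of them.
Feb 29 weekday advances by 5 (mod 7) from one leap year to the next four years later (or differs when a century non-leap intervenes).
Leap-day weekdays: 2108:Wed 2112:Mon 2116:Sat 2120:Thu 2124:Tue✓ 2128:Sun 2132:Fri 2136:Wed 2140:Mon 2144:Sat 2148:Thu 2152:Tue✓ 2156:Sun …(5 more)… 2180:Tue✓ 2184:Sun 2188:Fri 2192:Wed 2196:Mon 2204:Wed 2208:Mon 2212:Sat 2216:Thu 2220:Tue✓ 2224:Sun 2228:Fri 2232:Wed
Tuesday: 2124, 2152, 2180, 2220 → 4.

4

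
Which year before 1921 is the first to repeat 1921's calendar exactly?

1910

Two years share a calendar iff Jan 1 falls on the same weekday and both are leap or both are common. 1921: Jan 1 is Saturday, common year.
1920: Jan 1 Thursday, leap
1919: Jan 1 Wednesday, common
1918: Jan 1 Tuesday, common
1917: Jan 1 Monday, common
1916: Jan 1 Saturday, leap
1915: Jan 1 Friday, common
1914: Jan 1 Thursday, common
1913: Jan 1 Wednesday, common
1912: Jan 1 Monday, leap
1911: Jan 1 Sunday, common
1910: Jan 1 Saturday, common
1910 matches on both conditions.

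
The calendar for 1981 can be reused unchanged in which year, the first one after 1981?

1987

Two years share a calendar iff Jan 1 falls on the same weekday and both are leap or both are common. 1981: Jan 1 is Thursday, common year.
1982: Jan 1 Friday, common
1983: Jan 1 Saturday, common
1984: Jan 1 Sunday, leap
1985: Jan 1 Tuesday, common
1986: Jan 1 Wednesday, common
1987: Jan 1 Thursday, common
1987 matches on both conditions.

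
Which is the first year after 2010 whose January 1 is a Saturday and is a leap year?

Jan 1 advances by 2 weekdays after a leap year and by 1 after a common year.
2010: Jan 1 is Friday.
2011: Saturday
2012: Sunday (leap)
2013: Tuesday
2014: Wednesday
2015: Thursday
2016: Friday (leap)
2017: Sunday
2018: Monday
2019: Tuesday
2020: Wednesday (leap)
2021: Friday
2022: Saturday
2023: Sunday
2024: Monday (leap)
2025: Wednesday
2026: Thursday
2027: Friday
2028: Saturday (leap)
2028 begins on a Saturday and is a leap year.

2028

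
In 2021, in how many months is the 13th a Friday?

Check the 13th of each month of 2021: Jan 13: Wed, Feb 13: Sat, Mar 13: Sat, Apr 13: Tue, May 13: Thu, Jun 13: Sun, Jul 13: Tue, Aug 13: Fri, Sep 13: Mon, Oct 13: Wed, Nov 13: Sat, Dec 13: Mon.
Friday occurs in August — 1 month.

1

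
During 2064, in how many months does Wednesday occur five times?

A month of length L has five Wednesdays iff its first Wednesday is on day ≤ L−28 (so day 1–3 in a 31-day month, 1–2 in a 30-day month, day 1 in a leap February).
Checking each month of 2064: Jan starts Tue (31d) ✓; Feb starts Fri (29d); Mar starts Sat (31d); Apr starts Tue (30d) ✓; May starts Thu (31d); Jun starts Sun (30d); Jul starts Tue (31d) ✓; Aug starts Fri (31d); Sep starts Mon (30d); Oct starts Wed (31d) ✓; Nov starts Sat (30d); Dec starts Mon (31d) ✓.
Five-Wednesday months: January, April, July, October, December → 5.

5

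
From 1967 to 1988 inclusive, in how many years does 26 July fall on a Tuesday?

Track 26 July's weekday year by year (advancing +1, or +2 across a Feb 29):
  1967: Wed  1968: Fri (+2)  1969: Sat (+1)  1970: Sun (+1)  1971: Mon (+1)
  1972: Wed (+2)  1973: Thu (+1)  1974: Fri (+1)  1975: Sat (+1)  1976: Mon (+2)
  1977: Tue (+1) ✓  1978: Wed (+1)  1979: Thu (+1)  1980: Sat (+2)  1981: Sun (+1)
  1982: Mon (+1)  1983: Tue (+1) ✓  1984: Thu (+2)  1985: Fri (+1)  1986: Sat (+1)
  1987: Sun (+1)  1988: Tue (+2) ✓
Tuesday years: 1977, 1983, 1988 — 3 in total.

3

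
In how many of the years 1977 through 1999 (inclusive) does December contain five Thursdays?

December has 31 days; it has five Thursdays when Thursday falls among the first (month-length − 28) days — i.e. when December 1 is one of Thursday/Wednesday/Tuesday.
December 1 by year: 1977:Thu✓ 1978:Fri 1979:Sat 1980:Mon 1981:Tue✓ 1982:Wed✓ 1983:Thu✓ 1984:Sat 1985:Sun 1986:Mon 1987:Tue✓ 1988:Thu✓ 1989:Fri 1990:Sat 1991:Sun 1992:Tue✓ 1993:Wed✓ 1994:Thu✓ 1995:Fri 1996:Sun 1997:Mon 1998:Tue✓ 1999:Wed✓
Years with five Thursdays: 1977, 1981, 1982, 1983, 1987, 1988, 1992, 1993, 1994, 1998, 1999 → 11.

11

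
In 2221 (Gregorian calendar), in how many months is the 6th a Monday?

Check the 6th of each month of 2221: Jan 6: Sat, Feb 6: Tue, Mar 6: Tue, Apr 6: Fri, May 6: Sun, Jun 6: Wed, Jul 6: Fri, Aug 6: Mon, Sep 6: Thu, Oct 6: Sat, Nov 6: Tue, Dec 6: Thu.
Monday occurs in August — 1 month.

1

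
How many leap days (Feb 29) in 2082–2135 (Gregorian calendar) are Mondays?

1

Leap years in 2082–2135: 12 of them.
Feb 29 weekday advances by 5 (mod 7) from one leap year to the next four years later (or differs when a century non-leap intervenes).
Leap-day weekdays: 2084:Tue 2088:Sun 2092:Fri 2096:Wed 2104:Fri 2108:Wed 2112:Mon✓ 2116:Sat 2120:Thu 2124:Tue 2128:Sun 2132:Fri
Monday: 2112 → 1.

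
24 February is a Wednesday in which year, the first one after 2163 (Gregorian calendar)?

2168

From one year to the next, a fixed date's weekday advances by 1, or by 2 when a Feb 29 lies between the two dates.
2163: February 24 is Thursday.
2164: Friday (+1)
2165: Sunday (+2)
2166: Monday (+1)
2167: Tuesday (+1)
2168: Wednesday (+1)
24 February falls on a Wednesday in 2168.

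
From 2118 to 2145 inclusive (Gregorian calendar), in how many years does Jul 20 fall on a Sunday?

4

Track Jul 20's weekday year by year (advancing +1, or +2 across a Feb 29):
  2118: Wed  2119: Thu (+1)  2120: Sat (+2)  2121: Sun (+1) ✓  2122: Mon (+1)
  2123: Tue (+1)  2124: Thu (+2)  2125: Fri (+1)  2126: Sat (+1)  2127: Sun (+1) ✓
  2128: Tue (+2)  2129: Wed (+1)  2130: Thu (+1)  2131: Fri (+1)  2132: Sun (+2) ✓
  2133: Mon (+1)  2134: Tue (+1)  2135: Wed (+1)  2136: Fri (+2)  2137: Sat (+1)
  2138: Sun (+1) ✓  2139: Mon (+1)  2140: Wed (+2)  2141: Thu (+1)  2142: Fri (+1)
  2143: Sat (+1)  2144: Mon (+2)  2145: Tue (+1)
Sunday years: 2121, 2127, 2132, 2138 — 4 in total.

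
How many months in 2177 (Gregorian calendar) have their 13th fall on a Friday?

Check the 13th of each month of 2177: Jan 13: Mon, Feb 13: Thu, Mar 13: Thu, Apr 13: Sun, May 13: Tue, Jun 13: Fri, Jul 13: Sun, Aug 13: Wed, Sep 13: Sat, Oct 13: Mon, Nov 13: Thu, Dec 13: Sat.
Friday occurs in June — 1 month.

1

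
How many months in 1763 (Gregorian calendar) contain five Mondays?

4

A month of length L has five Mondays iff its first Monday is on day ≤ L−28 (so day 1–3 in a 31-day month, 1–2 in a 30-day month, day 1 in a leap February).
Checking each month of 1763: Jan starts Sat (31d) ✓; Feb starts Tue (28d); Mar starts Tue (31d); Apr starts Fri (30d); May starts Sun (31d) ✓; Jun starts Wed (30d); Jul starts Fri (31d); Aug starts Mon (31d) ✓; Sep starts Thu (30d); Oct starts Sat (31d) ✓; Nov starts Tue (30d); Dec starts Thu (31d).
Five-Monday months: January, May, August, October → 4.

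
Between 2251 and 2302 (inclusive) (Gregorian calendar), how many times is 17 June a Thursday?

7

Track 17 June's weekday year by year (advancing +1, or +2 across a Feb 29):
  2251: Tue  2252: Thu (+2) ✓  2253: Fri (+1)  2254: Sat (+1)  2255: Sun (+1)
  2256: Tue (+2)  2257: Wed (+1)  2258: Thu (+1) ✓  2259: Fri (+1)  2260: Sun (+2)
  2261: Mon (+1)  2262: Tue (+1)  2263: Wed (+1)  2264: Fri (+2)  … (24 more years) …
  2289: Mon (+1)  2290: Tue (+1)  2291: Wed (+1)  2292: Fri (+2)  2293: Sat (+1)
  2294: Sun (+1)  2295: Mon (+1)  2296: Wed (+2)  2297: Thu (+1) ✓  2298: Fri (+1)
  2299: Sat (+1)  2300: Sun (+1)  2301: Mon (+1)  2302: Tue (+1)
Thursday years: 2252, 2258, 2269, 2275, 2280, 2286, 2297 — 7 in total.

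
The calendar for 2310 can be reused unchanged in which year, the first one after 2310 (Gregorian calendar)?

2321

Two years share a calendar iff Jan 1 falls on the same weekday and both are leap or both are common. 2310: Jan 1 is Saturday, common year.
2311: Jan 1 Sunday, common
2312: Jan 1 Monday, leap
2313: Jan 1 Wednesday, common
2314: Jan 1 Thursday, common
2315: Jan 1 Friday, common
2316: Jan 1 Saturday, leap
2317: Jan 1 Monday, common
2318: Jan 1 Tuesday, common
2319: Jan 1 Wednesday, common
2320: Jan 1 Thursday, leap
2321: Jan 1 Saturday, common
2321 matches on both conditions.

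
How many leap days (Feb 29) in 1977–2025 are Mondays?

Leap years in 1977–2025: 12 of them.
Feb 29 weekday advances by 5 (mod 7) from one leap year to the next four years later (or differs when a century non-leap intervenes).
Leap-day weekdays: 1980:Fri 1984:Wed 1988:Mon✓ 1992:Sat 1996:Thu 2000:Tue 2004:Sun 2008:Fri 2012:Wed 2016:Mon✓ 2020:Sat 2024:Thu
Monday: 1988, 2016 → 2.

2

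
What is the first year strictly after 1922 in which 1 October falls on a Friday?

From one year to the next, a fixed date's weekday advances by 1, or by 2 when a Feb 29 lies between the two dates.
1922: October 1 is Sunday.
1923: Monday (+1)
1924: Wednesday (+2)
1925: Thursday (+1)
1926: Friday (+1)
1 October falls on a Friday in 1926.

1926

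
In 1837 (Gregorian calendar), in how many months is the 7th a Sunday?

Check the 7th of each month of 1837: Jan 7: Sat, Feb 7: Tue, Mar 7: Tue, Apr 7: Fri, May 7: Sun, Jun 7: Wed, Jul 7: Fri, Aug 7: Mon, Sep 7: Thu, Oct 7: Sat, Nov 7: Tue, Dec 7: Thu.
Sunday occurs in May — 1 month.

1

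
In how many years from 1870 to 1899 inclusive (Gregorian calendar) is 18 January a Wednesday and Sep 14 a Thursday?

Check each year's weekday for 18 January and Sep 14:
  1870: Tue/Wed  1871: Wed/Thu ✓  1872: Thu/Sat  1873: Sat/Sun  1874: Sun/Mon  1875: Mon/Tue  1876: Tue/Thu  1877: Thu/Fri  1878: Fri/Sat  1879: Sat/Sun  1880: Sun/Tue  1881: Tue/Wed  1882: Wed/Thu ✓  1883: Thu/Fri  1884: Fri/Sun  1885: Sun/Mon  1886: Mon/Tue  1887: Tue/Wed  1888: Wed/Fri  1889: Fri/Sat  1890: Sat/Sun  1891: Sun/Mon  1892: Mon/Wed  1893: Wed/Thu ✓  1894: Thu/Fri  1895: Fri/Sat  1896: Sat/Mon  1897: Mon/Tue  1898: Tue/Wed  1899: Wed/Thu ✓
Both conditions hold in: 1871, 1882, 1893, 1899 — 4.

4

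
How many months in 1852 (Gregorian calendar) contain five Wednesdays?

4

A month of length L has five Wednesdays iff its first Wednesday is on day ≤ L−28 (so day 1–3 in a 31-day month, 1–2 in a 30-day month, day 1 in a leap February).
Checking each month of 1852: Jan starts Thu (31d); Feb starts Sun (29d); Mar starts Mon (31d) ✓; Apr starts Thu (30d); May starts Sat (31d); Jun starts Tue (30d) ✓; Jul starts Thu (31d); Aug starts Sun (31d); Sep starts Wed (30d) ✓; Oct starts Fri (31d); Nov starts Mon (30d); Dec starts Wed (31d) ✓.
Five-Wednesday months: March, June, September, December → 4.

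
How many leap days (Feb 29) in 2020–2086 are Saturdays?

3

Leap years in 2020–2086: 17 of them.
Feb 29 weekday advances by 5 (mod 7) from one leap year to the next four years later (or differs when a century non-leap intervenes).
Leap-day weekdays: 2020:Sat✓ 2024:Thu 2028:Tue 2032:Sun 2036:Fri 2040:Wed 2044:Mon 2048:Sat✓ 2052:Thu 2056:Tue 2060:Sun 2064:Fri 2068:Wed 2072:Mon 2076:Sat✓ 2080:Thu 2084:Tue
Saturday: 2020, 2048, 2076 → 3.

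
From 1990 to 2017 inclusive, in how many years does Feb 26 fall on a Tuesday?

Track Feb 26's weekday year by year (advancing +1, or +2 across a Feb 29):
  1990: Mon  1991: Tue (+1) ✓  1992: Wed (+1)  1993: Fri (+2)  1994: Sat (+1)
  1995: Sun (+1)  1996: Mon (+1)  1997: Wed (+2)  1998: Thu (+1)  1999: Fri (+1)
  2000: Sat (+1)  2001: Mon (+2)  2002: Tue (+1) ✓  2003: Wed (+1)  2004: Thu (+1)
  2005: Sat (+2)  2006: Sun (+1)  2007: Mon (+1)  2008: Tue (+1) ✓  2009: Thu (+2)
  2010: Fri (+1)  2011: Sat (+1)  2012: Sun (+1)  2013: Tue (+2) ✓  2014: Wed (+1)
  2015: Thu (+1)  2016: Fri (+1)  2017: Sun (+2)
Tuesday years: 1991, 2002, 2008, 2013 — 4 in total.

4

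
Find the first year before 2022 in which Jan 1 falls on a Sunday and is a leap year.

2012

Jan 1 advances by 2 weekdays after a leap year and by 1 after a common year.
2022: Jan 1 is Saturday.
2021: Friday
2020: Wednesday (leap)
2019: Tuesday
2018: Monday
2017: Sunday
2016: Friday (leap)
2015: Thursday
2014: Wednesday
2013: Tuesday
2012: Sunday (leap)
2012 begins on a Sunday and is a leap year.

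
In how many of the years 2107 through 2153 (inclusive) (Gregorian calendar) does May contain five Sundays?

May has 31 days; it has five Sundays when Sunday falls among the first (month-length − 28) days — i.e. when May 1 is one of Sunday/Saturday/Friday.
May 1 by year: 2107:Sun✓ 2108:Tue 2109:Wed 2110:Thu 2111:Fri✓ 2112:Sun✓ 2113:Mon 2114:Tue 2115:Wed 2116:Fri✓ 2117:Sat✓ 2118:Sun✓ 2119:Mon 2120:Wed 2121:Thu …(17 more)… 2139:Fri✓ 2140:Sun✓ 2141:Mon 2142:Tue 2143:Wed 2144:Fri✓ 2145:Sat✓ 2146:Sun✓ 2147:Mon 2148:Wed 2149:Thu 2150:Fri✓ 2151:Sat✓ 2152:Mon 2153:Tue
Years with five Sundays: 2107, 2111, 2112, 2116, 2117, 2118, 2122, 2123, 2128, 2129, 2133, 2134, 2135, 2139, 2140, 2144, 2145, 2146, 2150, 2151 → 20.

20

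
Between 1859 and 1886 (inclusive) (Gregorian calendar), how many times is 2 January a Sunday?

Track 2 January's weekday year by year (advancing +1, or +2 across a Feb 29):
  1859: Sun ✓  1860: Mon (+1)  1861: Wed (+2)  1862: Thu (+1)  1863: Fri (+1)
  1864: Sat (+1)  1865: Mon (+2)  1866: Tue (+1)  1867: Wed (+1)  1868: Thu (+1)
  1869: Sat (+2)  1870: Sun (+1) ✓  1871: Mon (+1)  1872: Tue (+1)  1873: Thu (+2)
  1874: Fri (+1)  1875: Sat (+1)  1876: Sun (+1) ✓  1877: Tue (+2)  1878: Wed (+1)
  1879: Thu (+1)  1880: Fri (+1)  1881: Sun (+2) ✓  1882: Mon (+1)  1883: Tue (+1)
  1884: Wed (+1)  1885: Fri (+2)  1886: Sat (+1)
Sunday years: 1859, 1870, 1876, 1881 — 4 in total.

4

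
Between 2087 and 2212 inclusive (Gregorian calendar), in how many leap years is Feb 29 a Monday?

Leap years in 2087–2212: 30 of them.
Feb 29 weekday advances by 5 (mod 7) from one leap year to the next four years later (or differs when a century non-leap intervenes).
Leap-day weekdays: 2088:Sun 2092:Fri 2096:Wed 2104:Fri 2108:Wed 2112:Mon✓ 2116:Sat 2120:Thu 2124:Tue 2128:Sun 2132:Fri 2136:Wed 2140:Mon✓ …(4 more)… 2160:Fri 2164:Wed 2168:Mon✓ 2172:Sat 2176:Thu 2180:Tue 2184:Sun 2188:Fri 2192:Wed 2196:Mon✓ 2204:Wed 2208:Mon✓ 2212:Sat
Monday: 2112, 2140, 2168, 2196, 2208 → 5.

5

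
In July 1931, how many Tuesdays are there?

July 1931 has 31 days and begins on Wednesday.
The first Tuesday is July 7.
Tuesdays fall on 7, 14, 21, 28 — that's 4.

4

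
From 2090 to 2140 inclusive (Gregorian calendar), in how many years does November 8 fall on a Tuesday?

Track November 8's weekday year by year (advancing +1, or +2 across a Feb 29):
  2090: Wed  2091: Thu (+1)  2092: Sat (+2)  2093: Sun (+1)  2094: Mon (+1)
  2095: Tue (+1) ✓  2096: Thu (+2)  2097: Fri (+1)  2098: Sat (+1)  2099: Sun (+1)
  2100: Mon (+1)  2101: Tue (+1) ✓  2102: Wed (+1)  2103: Thu (+1)  … (23 more years) …
  2127: Sat (+1)  2128: Mon (+2)  2129: Tue (+1) ✓  2130: Wed (+1)  2131: Thu (+1)
  2132: Sat (+2)  2133: Sun (+1)  2134: Mon (+1)  2135: Tue (+1) ✓  2136: Thu (+2)
  2137: Fri (+1)  2138: Sat (+1)  2139: Sun (+1)  2140: Tue (+2) ✓
Tuesday years: 2095, 2101, 2107, 2112, 2118, 2129, 2135, 2140 — 8 in total.

8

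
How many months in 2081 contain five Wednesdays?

A month of length L has five Wednesdays iff its first Wednesday is on day ≤ L−28 (so day 1–3 in a 31-day month, 1–2 in a 30-day month, day 1 in a leap February).
Checking each month of 2081: Jan starts Wed (31d) ✓; Feb starts Sat (28d); Mar starts Sat (31d); Apr starts Tue (30d) ✓; May starts Thu (31d); Jun starts Sun (30d); Jul starts Tue (31d) ✓; Aug starts Fri (31d); Sep starts Mon (30d); Oct starts Wed (31d) ✓; Nov starts Sat (30d); Dec starts Mon (31d) ✓.
Five-Wednesday months: January, April, July, October, December → 5.

5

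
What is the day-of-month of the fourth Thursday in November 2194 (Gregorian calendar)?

27

November 1, 2194 is a Saturday, so the first Thursday is the 6th.
The fourth Thursday is 6 + 21 = 27.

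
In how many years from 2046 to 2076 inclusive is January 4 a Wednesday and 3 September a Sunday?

3

Check each year's weekday for January 4 and 3 September:
  2046: Thu/Mon  2047: Fri/Tue  2048: Sat/Thu  2049: Mon/Fri  2050: Tue/Sat  2051: Wed/Sun ✓  2052: Thu/Tue  2053: Sat/Wed  2054: Sun/Thu  2055: Mon/Fri  2056: Tue/Sun  2057: Thu/Mon  2058: Fri/Tue  2059: Sat/Wed  …(3 more)…  2063: Thu/Mon  2064: Fri/Wed  2065: Sun/Thu  2066: Mon/Fri  2067: Tue/Sat  2068: Wed/Mon  2069: Fri/Tue  2070: Sat/Wed  2071: Sun/Thu  2072: Mon/Sat  2073: Wed/Sun ✓  2074: Thu/Mon  2075: Fri/Tue  2076: Sat/Thu
Both conditions hold in: 2051, 2062, 2073 — 3.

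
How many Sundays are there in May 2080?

May 2080 has 31 days and begins on Wednesday.
The first Sunday is May 5.
Sundays fall on 5, 12, 19, 26 — that's 4.

4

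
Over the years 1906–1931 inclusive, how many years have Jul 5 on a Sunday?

Track Jul 5's weekday year by year (advancing +1, or +2 across a Feb 29):
  1906: Thu  1907: Fri (+1)  1908: Sun (+2) ✓  1909: Mon (+1)  1910: Tue (+1)
  1911: Wed (+1)  1912: Fri (+2)  1913: Sat (+1)  1914: Sun (+1) ✓  1915: Mon (+1)
  1916: Wed (+2)  1917: Thu (+1)  1918: Fri (+1)  1919: Sat (+1)  1920: Mon (+2)
  1921: Tue (+1)  1922: Wed (+1)  1923: Thu (+1)  1924: Sat (+2)  1925: Sun (+1) ✓
  1926: Mon (+1)  1927: Tue (+1)  1928: Thu (+2)  1929: Fri (+1)  1930: Sat (+1)
  1931: Sun (+1) ✓
Sunday years: 1908, 1914, 1925, 1931 — 4 in total.

4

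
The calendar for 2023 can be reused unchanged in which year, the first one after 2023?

2034

Two years share a calendar iff Jan 1 falls on the same weekday and both are leap or both are common. 2023: Jan 1 is Sunday, common year.
2024: Jan 1 Monday, leap
2025: Jan 1 Wednesday, common
2026: Jan 1 Thursday, common
2027: Jan 1 Friday, common
2028: Jan 1 Saturday, leap
2029: Jan 1 Monday, common
2030: Jan 1 Tuesday, common
2031: Jan 1 Wednesday, common
2032: Jan 1 Thursday, leap
2033: Jan 1 Saturday, common
2034: Jan 1 Sunday, common
2034 matches on both conditions.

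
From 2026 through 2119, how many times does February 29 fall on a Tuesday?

3

Leap years in 2026–2119: 22 of them.
Feb 29 weekday advances by 5 (mod 7) from one leap year to the next four years later (or differs when a century non-leap intervenes).
Leap-day weekdays: 2028:Tue✓ 2032:Sun 2036:Fri 2040:Wed 2044:Mon 2048:Sat 2052:Thu 2056:Tue✓ 2060:Sun 2064:Fri 2068:Wed 2072:Mon 2076:Sat 2080:Thu 2084:Tue✓ 2088:Sun 2092:Fri 2096:Wed 2104:Fri 2108:Wed 2112:Mon 2116:Sat
Tuesday: 2028, 2056, 2084 → 3.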